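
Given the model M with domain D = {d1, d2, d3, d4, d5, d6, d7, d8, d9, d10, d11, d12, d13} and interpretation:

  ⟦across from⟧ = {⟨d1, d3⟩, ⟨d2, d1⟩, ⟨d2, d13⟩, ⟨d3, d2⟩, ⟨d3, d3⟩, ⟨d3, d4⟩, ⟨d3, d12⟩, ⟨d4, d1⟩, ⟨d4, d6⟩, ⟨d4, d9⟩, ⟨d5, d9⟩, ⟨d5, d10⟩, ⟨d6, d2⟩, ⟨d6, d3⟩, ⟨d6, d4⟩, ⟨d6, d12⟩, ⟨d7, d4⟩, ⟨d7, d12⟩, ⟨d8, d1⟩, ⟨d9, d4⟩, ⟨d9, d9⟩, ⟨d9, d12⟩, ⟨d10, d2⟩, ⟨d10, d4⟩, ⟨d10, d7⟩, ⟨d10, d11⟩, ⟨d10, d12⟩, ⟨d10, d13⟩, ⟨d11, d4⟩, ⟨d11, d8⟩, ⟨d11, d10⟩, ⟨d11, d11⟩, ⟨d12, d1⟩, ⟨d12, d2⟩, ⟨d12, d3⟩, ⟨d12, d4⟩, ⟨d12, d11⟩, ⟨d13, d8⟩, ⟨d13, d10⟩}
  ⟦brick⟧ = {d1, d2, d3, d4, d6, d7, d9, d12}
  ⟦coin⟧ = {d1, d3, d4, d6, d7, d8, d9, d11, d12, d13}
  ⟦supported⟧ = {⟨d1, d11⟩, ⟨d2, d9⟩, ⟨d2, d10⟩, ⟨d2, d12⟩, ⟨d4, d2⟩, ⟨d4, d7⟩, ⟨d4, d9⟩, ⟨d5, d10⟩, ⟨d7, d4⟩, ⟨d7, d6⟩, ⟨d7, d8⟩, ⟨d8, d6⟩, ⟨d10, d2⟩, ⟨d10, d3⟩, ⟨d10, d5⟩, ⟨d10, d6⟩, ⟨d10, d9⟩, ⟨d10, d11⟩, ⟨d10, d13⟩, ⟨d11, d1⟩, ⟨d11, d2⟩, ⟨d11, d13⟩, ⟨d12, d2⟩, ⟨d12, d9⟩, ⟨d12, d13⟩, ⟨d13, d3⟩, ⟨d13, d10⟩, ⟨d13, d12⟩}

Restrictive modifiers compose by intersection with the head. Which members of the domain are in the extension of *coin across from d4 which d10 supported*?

⟦across from d4⟧ = {x : ⟨x, d4⟩ ∈ ⟦across from⟧} = {d3, d6, d7, d9, d10, d11, d12}
⟦which d10 supported⟧ = {x : ⟨d10, x⟩ ∈ ⟦supported⟧} = {d2, d3, d5, d6, d9, d11, d13}
⟦coin⟧ = {d1, d3, d4, d6, d7, d8, d9, d11, d12, d13}
… ∩ ⟦across from d4⟧ = {d1, d3, d4, d6, d7, d8, d9, d11, d12, d13} ∩ {d3, d6, d7, d9, d10, d11, d12} = {d3, d6, d7, d9, d11, d12}
… ∩ ⟦which d10 supported⟧ = {d3, d6, d7, d9, d11, d12} ∩ {d2, d3, d5, d6, d9, d11, d13} = {d3, d6, d9, d11}
So ⟦coin across from d4 which d10 supported⟧ = {d3, d6, d9, d11}.

{d3, d6, d9, d11}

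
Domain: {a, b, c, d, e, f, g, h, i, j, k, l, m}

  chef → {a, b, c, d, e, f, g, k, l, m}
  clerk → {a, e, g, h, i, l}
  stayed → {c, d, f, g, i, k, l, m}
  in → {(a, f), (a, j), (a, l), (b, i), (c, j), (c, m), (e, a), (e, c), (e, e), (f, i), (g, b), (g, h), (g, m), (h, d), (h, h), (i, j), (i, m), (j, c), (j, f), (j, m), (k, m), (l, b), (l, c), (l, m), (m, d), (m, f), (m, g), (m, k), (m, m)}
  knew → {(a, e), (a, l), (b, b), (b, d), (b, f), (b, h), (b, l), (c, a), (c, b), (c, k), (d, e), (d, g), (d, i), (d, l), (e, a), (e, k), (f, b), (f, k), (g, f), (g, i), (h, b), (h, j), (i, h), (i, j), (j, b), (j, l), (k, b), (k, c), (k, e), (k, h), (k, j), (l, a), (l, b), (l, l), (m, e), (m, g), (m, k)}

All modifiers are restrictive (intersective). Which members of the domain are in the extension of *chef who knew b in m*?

⟦who knew b⟧ = {x : ⟨x, b⟩ ∈ ⟦knew⟧} = {b, c, f, h, j, k, l}
⟦in m⟧ = {x : ⟨x, m⟩ ∈ ⟦in⟧} = {c, g, i, j, k, l, m}
⟦chef⟧ = {a, b, c, d, e, f, g, k, l, m}
… ∩ ⟦who knew b⟧ = {a, b, c, d, e, f, g, k, l, m} ∩ {b, c, f, h, j, k, l} = {b, c, f, k, l}
… ∩ ⟦in m⟧ = {b, c, f, k, l} ∩ {c, g, i, j, k, l, m} = {c, k, l}
So ⟦chef who knew b in m⟧ = {c, k, l}.

{c, k, l}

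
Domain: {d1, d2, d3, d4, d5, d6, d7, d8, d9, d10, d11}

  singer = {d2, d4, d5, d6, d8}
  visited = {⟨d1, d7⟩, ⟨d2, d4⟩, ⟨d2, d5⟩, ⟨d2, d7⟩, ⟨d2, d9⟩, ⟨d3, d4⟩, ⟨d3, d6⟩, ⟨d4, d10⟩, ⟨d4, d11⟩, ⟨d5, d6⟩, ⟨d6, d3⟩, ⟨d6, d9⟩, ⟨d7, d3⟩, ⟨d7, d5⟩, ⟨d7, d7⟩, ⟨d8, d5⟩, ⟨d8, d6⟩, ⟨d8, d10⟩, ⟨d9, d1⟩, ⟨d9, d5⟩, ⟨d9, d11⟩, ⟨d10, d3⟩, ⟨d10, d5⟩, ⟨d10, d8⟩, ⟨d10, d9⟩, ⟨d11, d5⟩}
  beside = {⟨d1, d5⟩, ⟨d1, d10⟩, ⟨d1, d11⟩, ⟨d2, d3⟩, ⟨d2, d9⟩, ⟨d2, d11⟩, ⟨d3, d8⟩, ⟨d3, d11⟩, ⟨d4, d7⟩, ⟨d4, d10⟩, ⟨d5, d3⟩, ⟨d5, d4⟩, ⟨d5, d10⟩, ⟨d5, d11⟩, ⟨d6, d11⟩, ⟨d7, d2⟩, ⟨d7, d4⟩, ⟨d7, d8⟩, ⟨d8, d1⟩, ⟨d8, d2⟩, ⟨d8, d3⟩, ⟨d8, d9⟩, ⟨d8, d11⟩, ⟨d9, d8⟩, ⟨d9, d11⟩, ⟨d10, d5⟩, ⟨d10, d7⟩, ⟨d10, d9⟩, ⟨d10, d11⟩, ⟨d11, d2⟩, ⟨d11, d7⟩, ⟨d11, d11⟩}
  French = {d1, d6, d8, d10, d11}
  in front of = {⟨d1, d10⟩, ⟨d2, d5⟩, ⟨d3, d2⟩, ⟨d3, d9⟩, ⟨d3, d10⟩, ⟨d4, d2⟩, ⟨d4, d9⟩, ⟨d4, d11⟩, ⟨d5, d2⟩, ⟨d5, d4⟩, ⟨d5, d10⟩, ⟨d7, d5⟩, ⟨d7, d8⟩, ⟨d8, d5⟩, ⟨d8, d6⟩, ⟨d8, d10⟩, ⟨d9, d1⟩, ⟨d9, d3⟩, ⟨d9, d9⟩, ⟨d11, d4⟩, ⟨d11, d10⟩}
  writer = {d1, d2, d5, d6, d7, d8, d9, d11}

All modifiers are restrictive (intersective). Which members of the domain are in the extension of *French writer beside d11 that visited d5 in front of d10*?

⟦beside d11⟧ = {x : ⟨x, d11⟩ ∈ ⟦beside⟧} = {d1, d2, d3, d5, d6, d8, d9, d10, d11}
⟦that visited d5⟧ = {x : ⟨x, d5⟩ ∈ ⟦visited⟧} = {d2, d7, d8, d9, d10, d11}
⟦in front of d10⟧ = {x : ⟨x, d10⟩ ∈ ⟦in front of⟧} = {d1, d3, d5, d8, d11}
⟦writer⟧ = {d1, d2, d5, d6, d7, d8, d9, d11}
… ∩ ⟦beside d11⟧ = {d1, d2, d5, d6, d7, d8, d9, d11} ∩ {d1, d2, d3, d5, d6, d8, d9, d10, d11} = {d1, d2, d5, d6, d8, d9, d11}
… ∩ ⟦that visited d5⟧ = {d1, d2, d5, d6, d8, d9, d11} ∩ {d2, d7, d8, d9, d10, d11} = {d2, d8, d9, d11}
… ∩ ⟦in front of d10⟧ = {d2, d8, d9, d11} ∩ {d1, d3, d5, d8, d11} = {d8, d11}
… ∩ ⟦French⟧ = {d8, d11} ∩ {d1, d6, d8, d10, d11} = {d8, d11}
So ⟦French writer beside d11 that visited d5 in front of d10⟧ = {d8, d11}.

{d8, d11}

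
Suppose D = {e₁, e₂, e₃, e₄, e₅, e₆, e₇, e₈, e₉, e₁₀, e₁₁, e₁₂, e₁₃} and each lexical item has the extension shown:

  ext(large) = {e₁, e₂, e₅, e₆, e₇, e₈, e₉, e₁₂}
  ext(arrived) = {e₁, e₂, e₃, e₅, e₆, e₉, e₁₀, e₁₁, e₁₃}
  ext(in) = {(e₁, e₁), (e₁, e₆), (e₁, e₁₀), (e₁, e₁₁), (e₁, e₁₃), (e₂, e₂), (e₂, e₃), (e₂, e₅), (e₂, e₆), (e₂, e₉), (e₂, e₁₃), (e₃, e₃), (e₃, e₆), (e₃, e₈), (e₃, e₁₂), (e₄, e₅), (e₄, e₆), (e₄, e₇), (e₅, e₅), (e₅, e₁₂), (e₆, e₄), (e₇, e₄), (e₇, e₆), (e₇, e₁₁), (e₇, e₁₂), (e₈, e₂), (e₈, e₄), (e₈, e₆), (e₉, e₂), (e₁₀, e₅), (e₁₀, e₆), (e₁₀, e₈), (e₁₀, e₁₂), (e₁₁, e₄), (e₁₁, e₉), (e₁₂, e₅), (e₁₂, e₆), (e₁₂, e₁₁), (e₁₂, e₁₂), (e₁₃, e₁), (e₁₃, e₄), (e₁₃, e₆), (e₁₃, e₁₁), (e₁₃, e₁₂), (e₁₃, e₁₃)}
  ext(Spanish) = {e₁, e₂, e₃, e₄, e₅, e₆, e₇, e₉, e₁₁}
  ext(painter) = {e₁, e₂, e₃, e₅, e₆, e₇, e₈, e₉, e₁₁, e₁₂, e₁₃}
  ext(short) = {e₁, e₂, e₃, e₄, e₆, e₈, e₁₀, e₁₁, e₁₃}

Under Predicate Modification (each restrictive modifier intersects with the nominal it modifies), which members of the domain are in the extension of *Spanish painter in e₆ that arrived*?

{e₁, e₂, e₃}

⟦in e₆⟧ = {x : ⟨x, e₆⟩ ∈ ⟦in⟧} = {e₁, e₂, e₃, e₄, e₇, e₈, e₁₀, e₁₂, e₁₃}
⟦that arrived⟧ = ⟦arrived⟧ = {e₁, e₂, e₃, e₅, e₆, e₉, e₁₀, e₁₁, e₁₃}
⟦painter⟧ = {e₁, e₂, e₃, e₅, e₆, e₇, e₈, e₉, e₁₁, e₁₂, e₁₃}
… ∩ ⟦in e₆⟧ = {e₁, e₂, e₃, e₅, e₆, e₇, e₈, e₉, e₁₁, e₁₂, e₁₃} ∩ {e₁, e₂, e₃, e₄, e₇, e₈, e₁₀, e₁₂, e₁₃} = {e₁, e₂, e₃, e₇, e₈, e₁₂, e₁₃}
… ∩ ⟦that arrived⟧ = {e₁, e₂, e₃, e₇, e₈, e₁₂, e₁₃} ∩ {e₁, e₂, e₃, e₅, e₆, e₉, e₁₀, e₁₁, e₁₃} = {e₁, e₂, e₃, e₁₃}
… ∩ ⟦Spanish⟧ = {e₁, e₂, e₃, e₁₃} ∩ {e₁, e₂, e₃, e₄, e₅, e₆, e₇, e₉, e₁₁} = {e₁, e₂, e₃}
So ⟦Spanish painter in e₆ that arrived⟧ = {e₁, e₂, e₃}.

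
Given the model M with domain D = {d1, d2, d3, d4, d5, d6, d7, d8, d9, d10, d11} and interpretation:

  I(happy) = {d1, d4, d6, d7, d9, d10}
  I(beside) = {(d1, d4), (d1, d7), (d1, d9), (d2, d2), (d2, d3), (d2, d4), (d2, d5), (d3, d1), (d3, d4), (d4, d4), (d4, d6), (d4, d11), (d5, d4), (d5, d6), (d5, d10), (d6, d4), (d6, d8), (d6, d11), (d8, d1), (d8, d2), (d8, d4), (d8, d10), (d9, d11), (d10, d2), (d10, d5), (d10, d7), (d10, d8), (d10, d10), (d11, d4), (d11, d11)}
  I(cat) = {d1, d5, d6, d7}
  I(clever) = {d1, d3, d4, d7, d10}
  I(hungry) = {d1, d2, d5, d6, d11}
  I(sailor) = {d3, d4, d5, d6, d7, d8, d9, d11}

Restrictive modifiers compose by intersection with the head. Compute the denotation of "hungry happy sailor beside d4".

{d6}

⟦beside d4⟧ = {x : ⟨x, d4⟩ ∈ ⟦beside⟧} = {d1, d2, d3, d4, d5, d6, d8, d11}
⟦sailor⟧ = {d3, d4, d5, d6, d7, d8, d9, d11}
… ∩ ⟦beside d4⟧ = {d3, d4, d5, d6, d7, d8, d9, d11} ∩ {d1, d2, d3, d4, d5, d6, d8, d11} = {d3, d4, d5, d6, d8, d11}
… ∩ ⟦hungry⟧ = {d3, d4, d5, d6, d8, d11} ∩ {d1, d2, d5, d6, d11} = {d5, d6, d11}
… ∩ ⟦happy⟧ = {d5, d6, d11} ∩ {d1, d4, d6, d7, d9, d10} = {d6}
So ⟦hungry happy sailor beside d4⟧ = {d6}.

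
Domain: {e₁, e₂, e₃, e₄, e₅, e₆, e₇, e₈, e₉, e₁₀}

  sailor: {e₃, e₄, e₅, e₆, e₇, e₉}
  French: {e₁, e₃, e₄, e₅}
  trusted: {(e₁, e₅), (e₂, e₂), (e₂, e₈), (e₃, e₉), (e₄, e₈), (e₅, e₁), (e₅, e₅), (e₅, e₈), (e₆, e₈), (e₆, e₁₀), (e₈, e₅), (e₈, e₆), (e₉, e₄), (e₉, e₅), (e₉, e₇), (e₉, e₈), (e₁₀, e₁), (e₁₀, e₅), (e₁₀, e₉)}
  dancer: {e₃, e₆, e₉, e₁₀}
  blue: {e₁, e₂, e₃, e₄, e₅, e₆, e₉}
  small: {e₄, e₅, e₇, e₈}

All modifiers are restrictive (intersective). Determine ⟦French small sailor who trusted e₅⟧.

{e₅}

⟦who trusted e₅⟧ = {x : ⟨x, e₅⟩ ∈ ⟦trusted⟧} = {e₁, e₅, e₈, e₉, e₁₀}
⟦sailor⟧ = {e₃, e₄, e₅, e₆, e₇, e₉}
… ∩ ⟦who trusted e₅⟧ = {e₃, e₄, e₅, e₆, e₇, e₉} ∩ {e₁, e₅, e₈, e₉, e₁₀} = {e₅, e₉}
… ∩ ⟦French⟧ = {e₅, e₉} ∩ {e₁, e₃, e₄, e₅} = {e₅}
… ∩ ⟦small⟧ = {e₅} ∩ {e₄, e₅, e₇, e₈} = {e₅}
So ⟦French small sailor who trusted e₅⟧ = {e₅}.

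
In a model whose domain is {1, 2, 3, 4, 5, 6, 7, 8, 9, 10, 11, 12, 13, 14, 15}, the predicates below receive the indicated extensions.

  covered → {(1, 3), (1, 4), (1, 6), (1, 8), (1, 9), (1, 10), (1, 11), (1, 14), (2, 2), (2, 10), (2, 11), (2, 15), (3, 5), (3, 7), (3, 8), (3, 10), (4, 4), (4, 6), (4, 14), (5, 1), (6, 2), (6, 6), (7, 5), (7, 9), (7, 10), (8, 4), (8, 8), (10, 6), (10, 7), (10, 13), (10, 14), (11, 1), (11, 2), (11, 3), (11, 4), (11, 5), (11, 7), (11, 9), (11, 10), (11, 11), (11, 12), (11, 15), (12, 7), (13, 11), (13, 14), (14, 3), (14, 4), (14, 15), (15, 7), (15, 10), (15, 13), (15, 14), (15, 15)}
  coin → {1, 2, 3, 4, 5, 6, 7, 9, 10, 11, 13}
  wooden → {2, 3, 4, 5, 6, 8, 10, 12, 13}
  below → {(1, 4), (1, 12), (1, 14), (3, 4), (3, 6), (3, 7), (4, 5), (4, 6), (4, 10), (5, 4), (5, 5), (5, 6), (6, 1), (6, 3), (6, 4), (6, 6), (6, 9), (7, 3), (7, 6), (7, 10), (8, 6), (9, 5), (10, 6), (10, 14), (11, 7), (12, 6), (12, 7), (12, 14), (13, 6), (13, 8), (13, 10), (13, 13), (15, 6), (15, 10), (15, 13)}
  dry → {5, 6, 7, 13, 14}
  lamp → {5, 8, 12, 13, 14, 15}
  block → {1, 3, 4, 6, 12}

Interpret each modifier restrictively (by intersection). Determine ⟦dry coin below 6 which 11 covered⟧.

{5, 7}

⟦below 6⟧ = {x : ⟨x, 6⟩ ∈ ⟦below⟧} = {3, 4, 5, 6, 7, 8, 10, 12, 13, 15}
⟦which 11 covered⟧ = {x : ⟨11, x⟩ ∈ ⟦covered⟧} = {1, 2, 3, 4, 5, 7, 9, 10, 11, 12, 15}
⟦coin⟧ = {1, 2, 3, 4, 5, 6, 7, 9, 10, 11, 13}
… ∩ ⟦below 6⟧ = {1, 2, 3, 4, 5, 6, 7, 9, 10, 11, 13} ∩ {3, 4, 5, 6, 7, 8, 10, 12, 13, 15} = {3, 4, 5, 6, 7, 10, 13}
… ∩ ⟦which 11 covered⟧ = {3, 4, 5, 6, 7, 10, 13} ∩ {1, 2, 3, 4, 5, 7, 9, 10, 11, 12, 15} = {3, 4, 5, 7, 10}
… ∩ ⟦dry⟧ = {3, 4, 5, 7, 10} ∩ {5, 6, 7, 13, 14} = {5, 7}
So ⟦dry coin below 6 which 11 covered⟧ = {5, 7}.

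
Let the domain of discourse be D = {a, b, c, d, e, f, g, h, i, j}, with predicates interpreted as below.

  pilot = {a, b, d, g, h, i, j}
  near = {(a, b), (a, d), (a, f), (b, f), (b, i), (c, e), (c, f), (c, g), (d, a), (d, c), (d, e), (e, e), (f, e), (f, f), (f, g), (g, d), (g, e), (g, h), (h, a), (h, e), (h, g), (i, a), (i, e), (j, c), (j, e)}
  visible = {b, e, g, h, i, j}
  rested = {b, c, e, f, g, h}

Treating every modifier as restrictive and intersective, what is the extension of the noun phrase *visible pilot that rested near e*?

⟦that rested⟧ = ⟦rested⟧ = {b, c, e, f, g, h}
⟦near e⟧ = {x : ⟨x, e⟩ ∈ ⟦near⟧} = {c, d, e, f, g, h, i, j}
⟦pilot⟧ = {a, b, d, g, h, i, j}
… ∩ ⟦that rested⟧ = {a, b, d, g, h, i, j} ∩ {b, c, e, f, g, h} = {b, g, h}
… ∩ ⟦near e⟧ = {b, g, h} ∩ {c, d, e, f, g, h, i, j} = {g, h}
… ∩ ⟦visible⟧ = {g, h} ∩ {b, e, g, h, i, j} = {g, h}
So ⟦visible pilot that rested near e⟧ = {g, h}.

{g, h}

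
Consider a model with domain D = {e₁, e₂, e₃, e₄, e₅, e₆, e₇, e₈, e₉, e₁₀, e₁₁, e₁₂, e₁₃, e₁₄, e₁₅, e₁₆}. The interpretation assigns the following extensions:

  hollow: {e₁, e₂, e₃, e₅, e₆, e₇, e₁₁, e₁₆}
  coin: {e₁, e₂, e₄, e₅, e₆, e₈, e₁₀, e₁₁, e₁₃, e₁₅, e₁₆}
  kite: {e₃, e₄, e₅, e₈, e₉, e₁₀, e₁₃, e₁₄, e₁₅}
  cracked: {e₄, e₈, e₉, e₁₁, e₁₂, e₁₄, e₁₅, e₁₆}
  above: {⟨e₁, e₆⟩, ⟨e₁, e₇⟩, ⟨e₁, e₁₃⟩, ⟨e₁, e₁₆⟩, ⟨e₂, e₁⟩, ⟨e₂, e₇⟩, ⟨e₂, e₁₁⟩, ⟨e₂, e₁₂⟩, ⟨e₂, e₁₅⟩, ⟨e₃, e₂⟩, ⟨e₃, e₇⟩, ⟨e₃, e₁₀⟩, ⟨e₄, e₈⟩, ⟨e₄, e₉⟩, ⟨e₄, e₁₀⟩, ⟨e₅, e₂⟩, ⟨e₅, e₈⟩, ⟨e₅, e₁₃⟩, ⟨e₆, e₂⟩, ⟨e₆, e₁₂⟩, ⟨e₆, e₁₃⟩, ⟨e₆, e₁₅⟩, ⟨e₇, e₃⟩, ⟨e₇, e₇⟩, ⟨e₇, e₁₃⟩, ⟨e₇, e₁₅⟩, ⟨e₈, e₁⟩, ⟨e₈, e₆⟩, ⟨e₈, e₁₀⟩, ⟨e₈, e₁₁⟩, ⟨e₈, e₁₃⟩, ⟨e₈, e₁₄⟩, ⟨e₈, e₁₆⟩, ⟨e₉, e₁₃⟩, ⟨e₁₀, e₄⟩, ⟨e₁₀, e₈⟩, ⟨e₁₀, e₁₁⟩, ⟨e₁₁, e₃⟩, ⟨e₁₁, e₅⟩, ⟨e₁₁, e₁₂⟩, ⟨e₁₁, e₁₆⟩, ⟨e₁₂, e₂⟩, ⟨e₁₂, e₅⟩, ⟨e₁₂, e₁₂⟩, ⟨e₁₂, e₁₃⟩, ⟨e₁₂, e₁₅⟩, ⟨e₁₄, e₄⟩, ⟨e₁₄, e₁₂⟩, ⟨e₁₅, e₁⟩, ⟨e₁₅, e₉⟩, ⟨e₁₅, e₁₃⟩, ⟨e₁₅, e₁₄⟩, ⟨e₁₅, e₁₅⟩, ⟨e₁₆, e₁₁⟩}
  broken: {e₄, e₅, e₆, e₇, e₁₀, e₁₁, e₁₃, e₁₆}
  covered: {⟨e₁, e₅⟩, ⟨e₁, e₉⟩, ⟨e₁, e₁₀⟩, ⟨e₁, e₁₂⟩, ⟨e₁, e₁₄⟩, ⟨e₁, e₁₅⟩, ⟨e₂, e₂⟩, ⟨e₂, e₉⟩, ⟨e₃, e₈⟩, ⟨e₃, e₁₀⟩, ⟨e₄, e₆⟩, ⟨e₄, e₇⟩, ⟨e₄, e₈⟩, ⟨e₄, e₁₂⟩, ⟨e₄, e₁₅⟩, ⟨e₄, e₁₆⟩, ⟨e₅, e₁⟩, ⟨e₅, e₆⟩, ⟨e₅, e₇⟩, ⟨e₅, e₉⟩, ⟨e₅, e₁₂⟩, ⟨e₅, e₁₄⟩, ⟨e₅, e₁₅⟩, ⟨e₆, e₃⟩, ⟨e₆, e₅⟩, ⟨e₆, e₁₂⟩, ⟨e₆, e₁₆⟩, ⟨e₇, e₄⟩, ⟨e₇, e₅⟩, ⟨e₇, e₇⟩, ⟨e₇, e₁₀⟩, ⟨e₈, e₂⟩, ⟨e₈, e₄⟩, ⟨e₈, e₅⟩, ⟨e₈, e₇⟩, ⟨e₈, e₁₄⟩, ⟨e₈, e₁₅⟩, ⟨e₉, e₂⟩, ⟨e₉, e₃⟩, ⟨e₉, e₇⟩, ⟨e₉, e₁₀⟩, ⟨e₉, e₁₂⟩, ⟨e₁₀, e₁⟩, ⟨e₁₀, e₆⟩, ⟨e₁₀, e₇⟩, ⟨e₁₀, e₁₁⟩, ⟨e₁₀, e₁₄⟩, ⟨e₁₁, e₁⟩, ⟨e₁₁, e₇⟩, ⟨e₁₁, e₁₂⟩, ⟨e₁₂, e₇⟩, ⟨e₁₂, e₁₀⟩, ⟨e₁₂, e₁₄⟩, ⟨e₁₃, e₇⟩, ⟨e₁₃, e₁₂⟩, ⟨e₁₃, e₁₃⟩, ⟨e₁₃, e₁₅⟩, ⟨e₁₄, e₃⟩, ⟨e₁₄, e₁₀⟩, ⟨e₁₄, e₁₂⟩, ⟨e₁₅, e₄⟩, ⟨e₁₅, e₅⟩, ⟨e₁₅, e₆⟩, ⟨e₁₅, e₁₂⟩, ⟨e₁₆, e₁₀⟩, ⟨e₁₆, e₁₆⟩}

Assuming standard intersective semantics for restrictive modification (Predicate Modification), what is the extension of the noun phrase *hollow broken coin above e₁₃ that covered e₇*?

{e₅}

⟦above e₁₃⟧ = {x : ⟨x, e₁₃⟩ ∈ ⟦above⟧} = {e₁, e₅, e₆, e₇, e₈, e₉, e₁₂, e₁₅}
⟦that covered e₇⟧ = {x : ⟨x, e₇⟩ ∈ ⟦covered⟧} = {e₄, e₅, e₇, e₈, e₉, e₁₀, e₁₁, e₁₂, e₁₃}
⟦coin⟧ = {e₁, e₂, e₄, e₅, e₆, e₈, e₁₀, e₁₁, e₁₃, e₁₅, e₁₆}
… ∩ ⟦above e₁₃⟧ = {e₁, e₂, e₄, e₅, e₆, e₈, e₁₀, e₁₁, e₁₃, e₁₅, e₁₆} ∩ {e₁, e₅, e₆, e₇, e₈, e₉, e₁₂, e₁₅} = {e₁, e₅, e₆, e₈, e₁₅}
… ∩ ⟦that covered e₇⟧ = {e₁, e₅, e₆, e₈, e₁₅} ∩ {e₄, e₅, e₇, e₈, e₉, e₁₀, e₁₁, e₁₂, e₁₃} = {e₅, e₈}
… ∩ ⟦hollow⟧ = {e₅, e₈} ∩ {e₁, e₂, e₃, e₅, e₆, e₇, e₁₁, e₁₆} = {e₅}
… ∩ ⟦broken⟧ = {e₅} ∩ {e₄, e₅, e₆, e₇, e₁₀, e₁₁, e₁₃, e₁₆} = {e₅}
So ⟦hollow broken coin above e₁₃ that covered e₇⟧ = {e₅}.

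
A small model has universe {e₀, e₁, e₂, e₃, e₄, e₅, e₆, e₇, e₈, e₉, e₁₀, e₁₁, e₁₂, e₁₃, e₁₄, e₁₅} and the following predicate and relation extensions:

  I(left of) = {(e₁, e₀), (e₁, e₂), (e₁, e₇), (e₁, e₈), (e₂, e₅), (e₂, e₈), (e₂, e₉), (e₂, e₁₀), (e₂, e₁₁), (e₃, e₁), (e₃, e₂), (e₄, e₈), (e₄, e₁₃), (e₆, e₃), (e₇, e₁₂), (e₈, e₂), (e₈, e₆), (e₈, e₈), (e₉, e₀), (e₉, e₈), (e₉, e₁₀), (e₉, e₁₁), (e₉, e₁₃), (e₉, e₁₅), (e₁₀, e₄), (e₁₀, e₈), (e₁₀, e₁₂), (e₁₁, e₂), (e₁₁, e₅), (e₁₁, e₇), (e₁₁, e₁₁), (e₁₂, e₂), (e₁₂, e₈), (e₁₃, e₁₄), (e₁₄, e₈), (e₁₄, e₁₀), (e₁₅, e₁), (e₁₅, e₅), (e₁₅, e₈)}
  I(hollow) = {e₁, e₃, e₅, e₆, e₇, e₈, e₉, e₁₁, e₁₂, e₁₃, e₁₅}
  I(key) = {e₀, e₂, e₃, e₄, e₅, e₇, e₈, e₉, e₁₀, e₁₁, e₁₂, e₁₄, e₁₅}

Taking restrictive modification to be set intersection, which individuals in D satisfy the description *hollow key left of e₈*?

{e₈, e₉, e₁₂, e₁₅}

⟦left of e₈⟧ = {x : ⟨x, e₈⟩ ∈ ⟦left of⟧} = {e₁, e₂, e₄, e₈, e₉, e₁₀, e₁₂, e₁₄, e₁₅}
⟦key⟧ = {e₀, e₂, e₃, e₄, e₅, e₇, e₈, e₉, e₁₀, e₁₁, e₁₂, e₁₄, e₁₅}
… ∩ ⟦left of e₈⟧ = {e₀, e₂, e₃, e₄, e₅, e₇, e₈, e₉, e₁₀, e₁₁, e₁₂, e₁₄, e₁₅} ∩ {e₁, e₂, e₄, e₈, e₉, e₁₀, e₁₂, e₁₄, e₁₅} = {e₂, e₄, e₈, e₉, e₁₀, e₁₂, e₁₄, e₁₅}
… ∩ ⟦hollow⟧ = {e₂, e₄, e₈, e₉, e₁₀, e₁₂, e₁₄, e₁₅} ∩ {e₁, e₃, e₅, e₆, e₇, e₈, e₉, e₁₁, e₁₂, e₁₃, e₁₅} = {e₈, e₉, e₁₂, e₁₅}
So ⟦hollow key left of e₈⟧ = {e₈, e₉, e₁₂, e₁₅}.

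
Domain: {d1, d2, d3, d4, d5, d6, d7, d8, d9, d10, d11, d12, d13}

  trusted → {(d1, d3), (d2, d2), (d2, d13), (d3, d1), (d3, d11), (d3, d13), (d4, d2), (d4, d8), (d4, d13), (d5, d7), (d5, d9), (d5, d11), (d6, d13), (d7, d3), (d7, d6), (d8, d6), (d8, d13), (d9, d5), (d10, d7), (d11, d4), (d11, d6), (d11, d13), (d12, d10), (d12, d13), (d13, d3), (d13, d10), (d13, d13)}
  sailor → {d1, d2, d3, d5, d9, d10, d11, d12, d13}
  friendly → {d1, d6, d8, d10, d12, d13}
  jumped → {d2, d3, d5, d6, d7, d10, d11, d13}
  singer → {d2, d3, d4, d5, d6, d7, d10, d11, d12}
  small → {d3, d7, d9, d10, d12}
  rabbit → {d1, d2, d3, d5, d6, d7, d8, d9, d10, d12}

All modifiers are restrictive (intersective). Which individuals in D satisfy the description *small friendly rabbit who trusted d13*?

{d12}

⟦who trusted d13⟧ = {x : ⟨x, d13⟩ ∈ ⟦trusted⟧} = {d2, d3, d4, d6, d8, d11, d12, d13}
⟦rabbit⟧ = {d1, d2, d3, d5, d6, d7, d8, d9, d10, d12}
… ∩ ⟦who trusted d13⟧ = {d1, d2, d3, d5, d6, d7, d8, d9, d10, d12} ∩ {d2, d3, d4, d6, d8, d11, d12, d13} = {d2, d3, d6, d8, d12}
… ∩ ⟦small⟧ = {d2, d3, d6, d8, d12} ∩ {d3, d7, d9, d10, d12} = {d3, d12}
… ∩ ⟦friendly⟧ = {d3, d12} ∩ {d1, d6, d8, d10, d12, d13} = {d12}
So ⟦small friendly rabbit who trusted d13⟧ = {d12}.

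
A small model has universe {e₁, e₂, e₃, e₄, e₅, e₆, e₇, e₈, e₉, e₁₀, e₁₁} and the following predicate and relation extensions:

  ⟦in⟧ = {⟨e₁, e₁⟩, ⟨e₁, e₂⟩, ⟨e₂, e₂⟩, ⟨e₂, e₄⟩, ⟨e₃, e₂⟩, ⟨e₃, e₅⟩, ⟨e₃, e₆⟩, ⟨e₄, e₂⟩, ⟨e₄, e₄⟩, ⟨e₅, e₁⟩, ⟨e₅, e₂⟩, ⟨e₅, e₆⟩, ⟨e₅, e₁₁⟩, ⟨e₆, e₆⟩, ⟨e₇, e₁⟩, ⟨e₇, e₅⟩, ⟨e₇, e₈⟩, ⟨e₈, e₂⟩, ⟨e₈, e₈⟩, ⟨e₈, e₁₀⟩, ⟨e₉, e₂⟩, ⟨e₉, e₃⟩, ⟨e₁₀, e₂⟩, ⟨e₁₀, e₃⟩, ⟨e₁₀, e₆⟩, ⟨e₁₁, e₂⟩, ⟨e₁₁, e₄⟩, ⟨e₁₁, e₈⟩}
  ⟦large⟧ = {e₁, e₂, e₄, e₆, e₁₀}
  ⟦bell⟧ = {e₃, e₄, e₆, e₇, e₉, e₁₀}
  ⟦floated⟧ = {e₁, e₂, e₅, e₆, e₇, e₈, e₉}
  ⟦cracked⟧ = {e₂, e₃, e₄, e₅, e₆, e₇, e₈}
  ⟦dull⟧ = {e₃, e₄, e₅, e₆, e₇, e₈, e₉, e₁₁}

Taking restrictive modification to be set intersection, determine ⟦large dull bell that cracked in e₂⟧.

{e₄}

⟦that cracked⟧ = ⟦cracked⟧ = {e₂, e₃, e₄, e₅, e₆, e₇, e₈}
⟦in e₂⟧ = {x : ⟨x, e₂⟩ ∈ ⟦in⟧} = {e₁, e₂, e₃, e₄, e₅, e₈, e₉, e₁₀, e₁₁}
⟦bell⟧ = {e₃, e₄, e₆, e₇, e₉, e₁₀}
… ∩ ⟦that cracked⟧ = {e₃, e₄, e₆, e₇, e₉, e₁₀} ∩ {e₂, e₃, e₄, e₅, e₆, e₇, e₈} = {e₃, e₄, e₆, e₇}
… ∩ ⟦in e₂⟧ = {e₃, e₄, e₆, e₇} ∩ {e₁, e₂, e₃, e₄, e₅, e₈, e₉, e₁₀, e₁₁} = {e₃, e₄}
… ∩ ⟦large⟧ = {e₃, e₄} ∩ {e₁, e₂, e₄, e₆, e₁₀} = {e₄}
… ∩ ⟦dull⟧ = {e₄} ∩ {e₃, e₄, e₅, e₆, e₇, e₈, e₉, e₁₁} = {e₄}
So ⟦large dull bell that cracked in e₂⟧ = {e₄}.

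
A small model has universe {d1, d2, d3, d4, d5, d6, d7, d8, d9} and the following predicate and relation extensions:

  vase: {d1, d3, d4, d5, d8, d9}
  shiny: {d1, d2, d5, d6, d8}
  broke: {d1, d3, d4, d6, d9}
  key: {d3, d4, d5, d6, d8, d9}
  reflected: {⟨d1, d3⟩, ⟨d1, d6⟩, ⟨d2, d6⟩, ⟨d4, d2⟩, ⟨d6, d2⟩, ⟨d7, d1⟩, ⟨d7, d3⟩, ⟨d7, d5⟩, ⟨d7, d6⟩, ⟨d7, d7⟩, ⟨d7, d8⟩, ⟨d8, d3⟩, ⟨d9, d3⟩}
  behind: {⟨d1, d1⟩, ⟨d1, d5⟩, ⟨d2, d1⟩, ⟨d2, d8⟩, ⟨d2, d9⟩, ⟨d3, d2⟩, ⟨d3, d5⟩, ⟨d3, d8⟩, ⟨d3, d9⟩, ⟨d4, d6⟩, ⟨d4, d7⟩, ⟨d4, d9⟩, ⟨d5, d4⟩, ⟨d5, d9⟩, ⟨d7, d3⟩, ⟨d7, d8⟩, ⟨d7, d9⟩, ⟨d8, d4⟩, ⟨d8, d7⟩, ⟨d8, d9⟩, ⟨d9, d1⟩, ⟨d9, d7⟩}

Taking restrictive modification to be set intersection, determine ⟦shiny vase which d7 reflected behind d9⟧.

⟦which d7 reflected⟧ = {x : ⟨d7, x⟩ ∈ ⟦reflected⟧} = {d1, d3, d5, d6, d7, d8}
⟦behind d9⟧ = {x : ⟨x, d9⟩ ∈ ⟦behind⟧} = {d2, d3, d4, d5, d7, d8}
⟦vase⟧ = {d1, d3, d4, d5, d8, d9}
… ∩ ⟦which d7 reflected⟧ = {d1, d3, d4, d5, d8, d9} ∩ {d1, d3, d5, d6, d7, d8} = {d1, d3, d5, d8}
… ∩ ⟦behind d9⟧ = {d1, d3, d5, d8} ∩ {d2, d3, d4, d5, d7, d8} = {d3, d5, d8}
… ∩ ⟦shiny⟧ = {d3, d5, d8} ∩ {d1, d2, d5, d6, d8} = {d5, d8}
So ⟦shiny vase which d7 reflected behind d9⟧ = {d5, d8}.

{d5, d8}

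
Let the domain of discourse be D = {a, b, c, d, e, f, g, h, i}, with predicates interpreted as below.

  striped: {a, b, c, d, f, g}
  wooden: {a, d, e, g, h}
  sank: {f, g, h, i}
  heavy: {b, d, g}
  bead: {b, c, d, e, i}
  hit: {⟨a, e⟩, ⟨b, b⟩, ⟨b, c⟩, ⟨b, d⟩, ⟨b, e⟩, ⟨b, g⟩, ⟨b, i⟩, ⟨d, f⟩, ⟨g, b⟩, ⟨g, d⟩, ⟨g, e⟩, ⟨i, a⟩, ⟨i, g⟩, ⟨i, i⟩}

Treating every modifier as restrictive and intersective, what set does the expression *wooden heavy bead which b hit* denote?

{d}

⟦which b hit⟧ = {x : ⟨b, x⟩ ∈ ⟦hit⟧} = {b, c, d, e, g, i}
⟦bead⟧ = {b, c, d, e, i}
… ∩ ⟦which b hit⟧ = {b, c, d, e, i} ∩ {b, c, d, e, g, i} = {b, c, d, e, i}
… ∩ ⟦wooden⟧ = {b, c, d, e, i} ∩ {a, d, e, g, h} = {d, e}
… ∩ ⟦heavy⟧ = {d, e} ∩ {b, d, g} = {d}
So ⟦wooden heavy bead which b hit⟧ = {d}.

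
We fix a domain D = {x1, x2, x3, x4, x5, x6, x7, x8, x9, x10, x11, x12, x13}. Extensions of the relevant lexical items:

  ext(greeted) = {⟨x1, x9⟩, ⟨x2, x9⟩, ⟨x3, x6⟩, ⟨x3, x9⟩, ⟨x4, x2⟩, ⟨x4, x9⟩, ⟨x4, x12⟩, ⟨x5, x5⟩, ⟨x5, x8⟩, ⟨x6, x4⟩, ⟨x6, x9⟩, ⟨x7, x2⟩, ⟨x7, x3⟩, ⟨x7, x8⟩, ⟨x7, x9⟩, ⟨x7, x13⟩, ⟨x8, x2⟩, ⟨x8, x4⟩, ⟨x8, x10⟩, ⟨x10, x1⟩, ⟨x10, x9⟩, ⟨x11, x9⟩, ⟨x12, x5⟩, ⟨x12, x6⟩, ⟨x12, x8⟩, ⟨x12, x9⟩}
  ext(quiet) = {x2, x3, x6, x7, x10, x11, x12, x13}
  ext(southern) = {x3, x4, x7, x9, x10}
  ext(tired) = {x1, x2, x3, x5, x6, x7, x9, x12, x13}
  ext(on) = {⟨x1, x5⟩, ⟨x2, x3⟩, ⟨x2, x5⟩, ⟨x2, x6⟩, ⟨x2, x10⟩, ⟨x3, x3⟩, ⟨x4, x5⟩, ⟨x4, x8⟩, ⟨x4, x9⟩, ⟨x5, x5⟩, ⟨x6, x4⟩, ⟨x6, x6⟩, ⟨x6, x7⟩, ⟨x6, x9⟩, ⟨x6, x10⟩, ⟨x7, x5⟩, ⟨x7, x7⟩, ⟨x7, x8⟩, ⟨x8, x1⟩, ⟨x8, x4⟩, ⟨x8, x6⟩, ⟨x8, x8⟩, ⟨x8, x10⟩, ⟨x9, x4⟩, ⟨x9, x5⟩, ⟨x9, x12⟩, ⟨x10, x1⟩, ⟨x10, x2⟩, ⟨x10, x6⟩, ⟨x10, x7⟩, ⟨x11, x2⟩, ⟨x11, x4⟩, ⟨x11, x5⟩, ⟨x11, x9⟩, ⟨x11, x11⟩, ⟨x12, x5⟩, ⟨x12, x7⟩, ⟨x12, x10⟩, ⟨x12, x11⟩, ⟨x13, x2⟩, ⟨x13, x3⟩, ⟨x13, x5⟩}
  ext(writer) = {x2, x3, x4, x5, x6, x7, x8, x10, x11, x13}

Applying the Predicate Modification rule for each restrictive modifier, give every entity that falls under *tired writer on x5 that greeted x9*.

⟦on x5⟧ = {x : ⟨x, x5⟩ ∈ ⟦on⟧} = {x1, x2, x4, x5, x7, x9, x11, x12, x13}
⟦that greeted x9⟧ = {x : ⟨x, x9⟩ ∈ ⟦greeted⟧} = {x1, x2, x3, x4, x6, x7, x10, x11, x12}
⟦writer⟧ = {x2, x3, x4, x5, x6, x7, x8, x10, x11, x13}
… ∩ ⟦on x5⟧ = {x2, x3, x4, x5, x6, x7, x8, x10, x11, x13} ∩ {x1, x2, x4, x5, x7, x9, x11, x12, x13} = {x2, x4, x5, x7, x11, x13}
… ∩ ⟦that greeted x9⟧ = {x2, x4, x5, x7, x11, x13} ∩ {x1, x2, x3, x4, x6, x7, x10, x11, x12} = {x2, x4, x7, x11}
… ∩ ⟦tired⟧ = {x2, x4, x7, x11} ∩ {x1, x2, x3, x5, x6, x7, x9, x12, x13} = {x2, x7}
So ⟦tired writer on x5 that greeted x9⟧ = {x2, x7}.

{x2, x7}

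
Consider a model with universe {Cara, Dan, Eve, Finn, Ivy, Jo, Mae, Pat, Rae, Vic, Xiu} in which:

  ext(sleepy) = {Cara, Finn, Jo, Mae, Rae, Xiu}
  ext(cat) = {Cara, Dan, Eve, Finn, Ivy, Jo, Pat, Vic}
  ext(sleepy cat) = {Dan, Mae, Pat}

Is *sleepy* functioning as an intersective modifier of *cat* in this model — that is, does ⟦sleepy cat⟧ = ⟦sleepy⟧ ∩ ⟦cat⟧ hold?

no

⟦sleepy⟧ ∩ ⟦cat⟧ = {Cara, Finn, Jo, Mae, Rae, Xiu} ∩ {Cara, Dan, Eve, Finn, Ivy, Jo, Pat, Vic} = {Cara, Finn, Jo}
Observed ⟦sleepy cat⟧ = {Dan, Mae, Pat}.
These differ, so the modifier is not intersective in this model.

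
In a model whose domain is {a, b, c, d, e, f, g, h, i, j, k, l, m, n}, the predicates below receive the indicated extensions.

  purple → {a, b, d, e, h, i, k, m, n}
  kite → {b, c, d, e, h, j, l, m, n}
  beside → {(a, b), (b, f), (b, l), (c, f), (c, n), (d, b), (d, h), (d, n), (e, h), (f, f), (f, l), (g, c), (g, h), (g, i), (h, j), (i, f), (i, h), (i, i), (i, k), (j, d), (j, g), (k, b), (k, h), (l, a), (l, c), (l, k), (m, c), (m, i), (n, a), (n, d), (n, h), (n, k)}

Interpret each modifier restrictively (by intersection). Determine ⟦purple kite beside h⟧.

{d, e, n}

⟦beside h⟧ = {x : ⟨x, h⟩ ∈ ⟦beside⟧} = {d, e, g, i, k, n}
⟦kite⟧ = {b, c, d, e, h, j, l, m, n}
… ∩ ⟦beside h⟧ = {b, c, d, e, h, j, l, m, n} ∩ {d, e, g, i, k, n} = {d, e, n}
… ∩ ⟦purple⟧ = {d, e, n} ∩ {a, b, d, e, h, i, k, m, n} = {d, e, n}
So ⟦purple kite beside h⟧ = {d, e, n}.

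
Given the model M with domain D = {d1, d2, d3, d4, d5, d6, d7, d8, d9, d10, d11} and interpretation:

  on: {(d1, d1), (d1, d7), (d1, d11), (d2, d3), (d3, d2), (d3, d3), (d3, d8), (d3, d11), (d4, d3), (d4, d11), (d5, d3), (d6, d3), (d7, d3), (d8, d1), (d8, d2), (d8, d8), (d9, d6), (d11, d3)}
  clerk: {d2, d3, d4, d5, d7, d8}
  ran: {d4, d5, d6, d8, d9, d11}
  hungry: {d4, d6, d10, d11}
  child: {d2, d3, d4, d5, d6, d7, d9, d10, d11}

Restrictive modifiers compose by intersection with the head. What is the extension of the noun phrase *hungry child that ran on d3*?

⟦that ran⟧ = ⟦ran⟧ = {d4, d5, d6, d8, d9, d11}
⟦on d3⟧ = {x : ⟨x, d3⟩ ∈ ⟦on⟧} = {d2, d3, d4, d5, d6, d7, d11}
⟦child⟧ = {d2, d3, d4, d5, d6, d7, d9, d10, d11}
… ∩ ⟦that ran⟧ = {d2, d3, d4, d5, d6, d7, d9, d10, d11} ∩ {d4, d5, d6, d8, d9, d11} = {d4, d5, d6, d9, d11}
… ∩ ⟦on d3⟧ = {d4, d5, d6, d9, d11} ∩ {d2, d3, d4, d5, d6, d7, d11} = {d4, d5, d6, d11}
… ∩ ⟦hungry⟧ = {d4, d5, d6, d11} ∩ {d4, d6, d10, d11} = {d4, d6, d11}
So ⟦hungry child that ran on d3⟧ = {d4, d6, d11}.

{d4, d6, d11}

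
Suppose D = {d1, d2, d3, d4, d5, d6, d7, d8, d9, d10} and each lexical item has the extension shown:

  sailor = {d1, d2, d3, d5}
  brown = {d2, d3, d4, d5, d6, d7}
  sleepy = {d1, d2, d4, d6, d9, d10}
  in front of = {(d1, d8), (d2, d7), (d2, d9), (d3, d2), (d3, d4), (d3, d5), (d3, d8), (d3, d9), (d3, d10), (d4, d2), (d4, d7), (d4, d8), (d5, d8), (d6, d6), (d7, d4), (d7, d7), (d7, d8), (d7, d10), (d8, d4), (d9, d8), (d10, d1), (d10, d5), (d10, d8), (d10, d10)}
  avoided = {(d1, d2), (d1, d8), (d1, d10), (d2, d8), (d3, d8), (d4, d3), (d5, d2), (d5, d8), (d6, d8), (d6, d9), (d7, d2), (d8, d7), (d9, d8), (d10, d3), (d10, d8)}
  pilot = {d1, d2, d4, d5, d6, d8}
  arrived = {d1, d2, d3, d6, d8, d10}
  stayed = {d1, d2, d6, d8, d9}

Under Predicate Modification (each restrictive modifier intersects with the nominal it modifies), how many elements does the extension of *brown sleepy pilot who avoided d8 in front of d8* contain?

⟦who avoided d8⟧ = {x : ⟨x, d8⟩ ∈ ⟦avoided⟧} = {d1, d2, d3, d5, d6, d9, d10}
⟦in front of d8⟧ = {x : ⟨x, d8⟩ ∈ ⟦in front of⟧} = {d1, d3, d4, d5, d7, d9, d10}
⟦pilot⟧ = {d1, d2, d4, d5, d6, d8}
… ∩ ⟦who avoided d8⟧ = {d1, d2, d4, d5, d6, d8} ∩ {d1, d2, d3, d5, d6, d9, d10} = {d1, d2, d5, d6}
… ∩ ⟦in front of d8⟧ = {d1, d2, d5, d6} ∩ {d1, d3, d4, d5, d7, d9, d10} = {d1, d5}
… ∩ ⟦brown⟧ = {d1, d5} ∩ {d2, d3, d4, d5, d6, d7} = {d5}
… ∩ ⟦sleepy⟧ = {d5} ∩ {d1, d2, d4, d6, d9, d10} = ∅
⟦brown sleepy pilot who avoided d8 in front of d8⟧ = ∅, so the cardinality is 0.

0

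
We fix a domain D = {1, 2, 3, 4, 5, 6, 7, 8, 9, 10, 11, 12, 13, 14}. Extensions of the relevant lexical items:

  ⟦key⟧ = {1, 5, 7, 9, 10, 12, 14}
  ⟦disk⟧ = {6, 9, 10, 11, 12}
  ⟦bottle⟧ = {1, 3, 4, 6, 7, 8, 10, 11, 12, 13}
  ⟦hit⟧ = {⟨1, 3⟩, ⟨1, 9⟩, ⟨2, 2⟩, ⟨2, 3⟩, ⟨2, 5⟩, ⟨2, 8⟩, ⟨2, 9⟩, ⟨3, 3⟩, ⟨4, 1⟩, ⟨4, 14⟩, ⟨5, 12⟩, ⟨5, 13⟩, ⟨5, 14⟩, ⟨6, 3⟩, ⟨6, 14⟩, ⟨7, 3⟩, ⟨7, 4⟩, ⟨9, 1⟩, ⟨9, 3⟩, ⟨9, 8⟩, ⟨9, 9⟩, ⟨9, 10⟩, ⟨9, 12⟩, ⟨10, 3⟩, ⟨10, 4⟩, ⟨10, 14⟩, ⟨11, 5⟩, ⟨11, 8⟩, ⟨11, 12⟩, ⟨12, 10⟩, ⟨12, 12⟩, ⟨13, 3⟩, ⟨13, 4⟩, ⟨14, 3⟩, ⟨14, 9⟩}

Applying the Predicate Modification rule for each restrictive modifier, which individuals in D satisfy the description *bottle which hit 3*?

{1, 3, 6, 7, 10, 13}

⟦which hit 3⟧ = {x : ⟨x, 3⟩ ∈ ⟦hit⟧} = {1, 2, 3, 6, 7, 9, 10, 13, 14}
⟦bottle⟧ = {1, 3, 4, 6, 7, 8, 10, 11, 12, 13}
… ∩ ⟦which hit 3⟧ = {1, 3, 4, 6, 7, 8, 10, 11, 12, 13} ∩ {1, 2, 3, 6, 7, 9, 10, 13, 14} = {1, 3, 6, 7, 10, 13}
So ⟦bottle which hit 3⟧ = {1, 3, 6, 7, 10, 13}.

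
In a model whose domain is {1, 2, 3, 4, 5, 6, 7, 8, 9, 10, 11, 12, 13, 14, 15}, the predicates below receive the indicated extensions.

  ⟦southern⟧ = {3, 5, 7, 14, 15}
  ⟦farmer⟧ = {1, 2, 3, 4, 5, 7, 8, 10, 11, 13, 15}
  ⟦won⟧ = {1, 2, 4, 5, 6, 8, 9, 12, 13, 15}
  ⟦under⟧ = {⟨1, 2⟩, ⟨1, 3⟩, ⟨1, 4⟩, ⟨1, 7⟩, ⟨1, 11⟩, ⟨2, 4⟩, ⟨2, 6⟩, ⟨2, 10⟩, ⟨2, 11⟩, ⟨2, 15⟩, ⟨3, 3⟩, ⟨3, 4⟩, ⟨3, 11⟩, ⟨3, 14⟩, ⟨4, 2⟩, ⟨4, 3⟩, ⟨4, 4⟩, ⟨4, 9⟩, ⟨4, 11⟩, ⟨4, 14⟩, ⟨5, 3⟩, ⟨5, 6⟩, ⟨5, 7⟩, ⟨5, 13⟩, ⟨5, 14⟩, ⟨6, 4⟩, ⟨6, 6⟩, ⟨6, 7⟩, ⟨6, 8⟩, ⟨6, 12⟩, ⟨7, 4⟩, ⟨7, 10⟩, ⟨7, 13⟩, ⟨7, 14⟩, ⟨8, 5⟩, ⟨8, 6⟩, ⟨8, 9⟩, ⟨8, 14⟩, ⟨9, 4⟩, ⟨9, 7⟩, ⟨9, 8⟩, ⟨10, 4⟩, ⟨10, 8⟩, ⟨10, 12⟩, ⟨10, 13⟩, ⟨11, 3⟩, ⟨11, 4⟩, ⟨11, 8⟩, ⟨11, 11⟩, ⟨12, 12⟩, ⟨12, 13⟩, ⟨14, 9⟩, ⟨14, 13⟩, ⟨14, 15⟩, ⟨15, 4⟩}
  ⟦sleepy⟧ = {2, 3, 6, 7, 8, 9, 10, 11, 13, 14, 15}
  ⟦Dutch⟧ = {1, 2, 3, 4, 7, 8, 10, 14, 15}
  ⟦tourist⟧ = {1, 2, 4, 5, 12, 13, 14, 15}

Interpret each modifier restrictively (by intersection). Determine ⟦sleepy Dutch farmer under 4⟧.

{2, 3, 7, 10, 15}

⟦under 4⟧ = {x : ⟨x, 4⟩ ∈ ⟦under⟧} = {1, 2, 3, 4, 6, 7, 9, 10, 11, 15}
⟦farmer⟧ = {1, 2, 3, 4, 5, 7, 8, 10, 11, 13, 15}
… ∩ ⟦under 4⟧ = {1, 2, 3, 4, 5, 7, 8, 10, 11, 13, 15} ∩ {1, 2, 3, 4, 6, 7, 9, 10, 11, 15} = {1, 2, 3, 4, 7, 10, 11, 15}
… ∩ ⟦sleepy⟧ = {1, 2, 3, 4, 7, 10, 11, 15} ∩ {2, 3, 6, 7, 8, 9, 10, 11, 13, 14, 15} = {2, 3, 7, 10, 11, 15}
… ∩ ⟦Dutch⟧ = {2, 3, 7, 10, 11, 15} ∩ {1, 2, 3, 4, 7, 8, 10, 14, 15} = {2, 3, 7, 10, 15}
So ⟦sleepy Dutch farmer under 4⟧ = {2, 3, 7, 10, 15}.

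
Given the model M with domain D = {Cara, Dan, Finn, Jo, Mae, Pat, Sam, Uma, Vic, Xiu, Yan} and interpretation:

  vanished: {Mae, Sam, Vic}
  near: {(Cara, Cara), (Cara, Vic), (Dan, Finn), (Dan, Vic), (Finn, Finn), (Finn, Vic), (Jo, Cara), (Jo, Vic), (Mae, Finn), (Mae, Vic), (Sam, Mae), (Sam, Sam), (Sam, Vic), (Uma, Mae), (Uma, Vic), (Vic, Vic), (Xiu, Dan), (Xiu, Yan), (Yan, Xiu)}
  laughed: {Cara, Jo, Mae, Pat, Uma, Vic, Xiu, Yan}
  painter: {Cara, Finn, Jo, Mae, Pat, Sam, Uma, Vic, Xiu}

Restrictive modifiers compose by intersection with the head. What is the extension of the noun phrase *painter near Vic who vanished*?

{Mae, Sam, Vic}

⟦near Vic⟧ = {x : ⟨x, Vic⟩ ∈ ⟦near⟧} = {Cara, Dan, Finn, Jo, Mae, Sam, Uma, Vic}
⟦who vanished⟧ = ⟦vanished⟧ = {Mae, Sam, Vic}
⟦painter⟧ = {Cara, Finn, Jo, Mae, Pat, Sam, Uma, Vic, Xiu}
… ∩ ⟦near Vic⟧ = {Cara, Finn, Jo, Mae, Pat, Sam, Uma, Vic, Xiu} ∩ {Cara, Dan, Finn, Jo, Mae, Sam, Uma, Vic} = {Cara, Finn, Jo, Mae, Sam, Uma, Vic}
… ∩ ⟦who vanished⟧ = {Cara, Finn, Jo, Mae, Sam, Uma, Vic} ∩ {Mae, Sam, Vic} = {Mae, Sam, Vic}
So ⟦painter near Vic who vanished⟧ = {Mae, Sam, Vic}.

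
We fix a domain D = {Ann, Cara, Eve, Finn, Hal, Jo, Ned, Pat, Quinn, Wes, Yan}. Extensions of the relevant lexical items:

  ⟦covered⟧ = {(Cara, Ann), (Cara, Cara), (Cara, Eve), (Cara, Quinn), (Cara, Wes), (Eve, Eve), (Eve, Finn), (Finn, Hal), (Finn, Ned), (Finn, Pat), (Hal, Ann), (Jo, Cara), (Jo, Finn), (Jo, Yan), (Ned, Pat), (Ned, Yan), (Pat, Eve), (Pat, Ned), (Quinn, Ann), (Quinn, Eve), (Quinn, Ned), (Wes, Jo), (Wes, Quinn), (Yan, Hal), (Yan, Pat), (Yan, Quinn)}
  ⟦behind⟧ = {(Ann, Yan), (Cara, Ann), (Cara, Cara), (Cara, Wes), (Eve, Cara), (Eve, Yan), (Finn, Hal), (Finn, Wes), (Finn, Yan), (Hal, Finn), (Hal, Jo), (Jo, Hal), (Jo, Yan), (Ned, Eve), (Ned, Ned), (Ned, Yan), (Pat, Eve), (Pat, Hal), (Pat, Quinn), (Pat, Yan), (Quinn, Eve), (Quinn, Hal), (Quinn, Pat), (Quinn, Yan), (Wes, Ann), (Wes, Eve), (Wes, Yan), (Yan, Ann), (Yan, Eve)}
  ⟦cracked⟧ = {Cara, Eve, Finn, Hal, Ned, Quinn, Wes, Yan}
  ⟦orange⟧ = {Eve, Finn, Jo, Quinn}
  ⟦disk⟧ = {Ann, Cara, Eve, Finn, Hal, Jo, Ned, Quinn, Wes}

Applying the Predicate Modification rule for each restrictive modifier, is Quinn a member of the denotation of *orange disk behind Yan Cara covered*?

yes

⟦behind Yan⟧ = {x : ⟨x, Yan⟩ ∈ ⟦behind⟧} = {Ann, Eve, Finn, Jo, Ned, Pat, Quinn, Wes}
⟦Cara covered⟧ = {x : ⟨Cara, x⟩ ∈ ⟦covered⟧} = {Ann, Cara, Eve, Quinn, Wes}
⟦disk⟧ = {Ann, Cara, Eve, Finn, Hal, Jo, Ned, Quinn, Wes}
… ∩ ⟦behind Yan⟧ = {Ann, Cara, Eve, Finn, Hal, Jo, Ned, Quinn, Wes} ∩ {Ann, Eve, Finn, Jo, Ned, Pat, Quinn, Wes} = {Ann, Eve, Finn, Jo, Ned, Quinn, Wes}
… ∩ ⟦Cara covered⟧ = {Ann, Eve, Finn, Jo, Ned, Quinn, Wes} ∩ {Ann, Cara, Eve, Quinn, Wes} = {Ann, Eve, Quinn, Wes}
… ∩ ⟦orange⟧ = {Ann, Eve, Quinn, Wes} ∩ {Eve, Finn, Jo, Quinn} = {Eve, Quinn}
⟦orange disk behind Yan Cara covered⟧ = {Eve, Quinn}; Quinn ∈ this set.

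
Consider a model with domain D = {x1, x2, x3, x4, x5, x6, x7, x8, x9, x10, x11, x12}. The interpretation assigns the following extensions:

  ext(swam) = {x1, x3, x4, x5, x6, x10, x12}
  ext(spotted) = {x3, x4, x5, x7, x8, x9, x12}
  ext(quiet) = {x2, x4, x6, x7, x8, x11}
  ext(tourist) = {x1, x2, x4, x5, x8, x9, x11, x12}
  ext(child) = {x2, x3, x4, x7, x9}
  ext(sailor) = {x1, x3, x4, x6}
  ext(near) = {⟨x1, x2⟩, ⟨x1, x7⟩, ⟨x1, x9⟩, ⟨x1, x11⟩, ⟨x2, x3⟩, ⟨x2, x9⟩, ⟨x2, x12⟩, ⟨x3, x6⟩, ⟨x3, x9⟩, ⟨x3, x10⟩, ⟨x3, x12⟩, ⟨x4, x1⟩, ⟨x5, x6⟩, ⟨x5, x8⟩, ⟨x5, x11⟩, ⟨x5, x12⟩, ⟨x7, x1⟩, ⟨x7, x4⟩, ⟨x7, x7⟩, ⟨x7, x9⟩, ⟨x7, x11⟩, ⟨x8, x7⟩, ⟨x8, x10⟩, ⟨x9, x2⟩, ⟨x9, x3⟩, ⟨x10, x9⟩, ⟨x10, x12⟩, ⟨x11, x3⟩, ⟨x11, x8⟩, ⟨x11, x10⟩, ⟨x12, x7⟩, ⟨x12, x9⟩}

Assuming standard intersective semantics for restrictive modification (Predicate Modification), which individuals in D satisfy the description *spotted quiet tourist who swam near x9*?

{ }

⟦who swam⟧ = ⟦swam⟧ = {x1, x3, x4, x5, x6, x10, x12}
⟦near x9⟧ = {x : ⟨x, x9⟩ ∈ ⟦near⟧} = {x1, x2, x3, x7, x10, x12}
⟦tourist⟧ = {x1, x2, x4, x5, x8, x9, x11, x12}
… ∩ ⟦who swam⟧ = {x1, x2, x4, x5, x8, x9, x11, x12} ∩ {x1, x3, x4, x5, x6, x10, x12} = {x1, x4, x5, x12}
… ∩ ⟦near x9⟧ = {x1, x4, x5, x12} ∩ {x1, x2, x3, x7, x10, x12} = {x1, x12}
… ∩ ⟦spotted⟧ = {x1, x12} ∩ {x3, x4, x5, x7, x8, x9, x12} = {x12}
… ∩ ⟦quiet⟧ = {x12} ∩ {x2, x4, x6, x7, x8, x11} = ∅
So ⟦spotted quiet tourist who swam near x9⟧ = { }.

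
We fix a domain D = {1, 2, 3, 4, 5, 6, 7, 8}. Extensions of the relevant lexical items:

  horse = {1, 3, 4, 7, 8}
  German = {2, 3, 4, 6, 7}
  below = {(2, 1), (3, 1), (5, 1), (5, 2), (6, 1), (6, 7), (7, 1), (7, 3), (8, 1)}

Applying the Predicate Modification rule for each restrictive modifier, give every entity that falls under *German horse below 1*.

⟦below 1⟧ = {x : ⟨x, 1⟩ ∈ ⟦below⟧} = {2, 3, 5, 6, 7, 8}
⟦horse⟧ = {1, 3, 4, 7, 8}
… ∩ ⟦below 1⟧ = {1, 3, 4, 7, 8} ∩ {2, 3, 5, 6, 7, 8} = {3, 7, 8}
… ∩ ⟦German⟧ = {3, 7, 8} ∩ {2, 3, 4, 6, 7} = {3, 7}
So ⟦German horse below 1⟧ = {3, 7}.

{3, 7}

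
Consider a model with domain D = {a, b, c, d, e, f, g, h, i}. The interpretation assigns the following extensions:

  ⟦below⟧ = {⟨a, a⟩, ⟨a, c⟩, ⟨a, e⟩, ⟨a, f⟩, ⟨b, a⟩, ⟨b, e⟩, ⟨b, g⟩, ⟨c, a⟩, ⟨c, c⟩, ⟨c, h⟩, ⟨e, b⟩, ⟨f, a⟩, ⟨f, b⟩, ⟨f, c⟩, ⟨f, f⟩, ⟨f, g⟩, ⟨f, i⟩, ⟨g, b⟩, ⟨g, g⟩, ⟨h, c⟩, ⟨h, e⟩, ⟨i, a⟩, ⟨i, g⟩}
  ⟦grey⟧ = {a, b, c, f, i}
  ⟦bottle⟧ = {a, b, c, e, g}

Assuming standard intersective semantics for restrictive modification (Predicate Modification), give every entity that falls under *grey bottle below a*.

⟦below a⟧ = {x : ⟨x, a⟩ ∈ ⟦below⟧} = {a, b, c, f, i}
⟦bottle⟧ = {a, b, c, e, g}
… ∩ ⟦below a⟧ = {a, b, c, e, g} ∩ {a, b, c, f, i} = {a, b, c}
… ∩ ⟦grey⟧ = {a, b, c} ∩ {a, b, c, f, i} = {a, b, c}
So ⟦grey bottle below a⟧ = {a, b, c}.

{a, b, c}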